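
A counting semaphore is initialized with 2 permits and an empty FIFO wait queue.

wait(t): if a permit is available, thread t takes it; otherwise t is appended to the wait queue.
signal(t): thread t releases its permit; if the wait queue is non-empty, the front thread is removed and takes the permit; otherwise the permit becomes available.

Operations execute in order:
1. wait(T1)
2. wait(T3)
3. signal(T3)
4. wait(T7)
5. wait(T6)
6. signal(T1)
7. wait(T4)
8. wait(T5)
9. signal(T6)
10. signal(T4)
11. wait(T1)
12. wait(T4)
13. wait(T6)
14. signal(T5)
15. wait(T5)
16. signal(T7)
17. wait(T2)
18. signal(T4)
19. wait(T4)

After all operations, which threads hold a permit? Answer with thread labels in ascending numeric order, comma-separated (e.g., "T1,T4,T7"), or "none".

Step 1: wait(T1) -> count=1 queue=[] holders={T1}
Step 2: wait(T3) -> count=0 queue=[] holders={T1,T3}
Step 3: signal(T3) -> count=1 queue=[] holders={T1}
Step 4: wait(T7) -> count=0 queue=[] holders={T1,T7}
Step 5: wait(T6) -> count=0 queue=[T6] holders={T1,T7}
Step 6: signal(T1) -> count=0 queue=[] holders={T6,T7}
Step 7: wait(T4) -> count=0 queue=[T4] holders={T6,T7}
Step 8: wait(T5) -> count=0 queue=[T4,T5] holders={T6,T7}
Step 9: signal(T6) -> count=0 queue=[T5] holders={T4,T7}
Step 10: signal(T4) -> count=0 queue=[] holders={T5,T7}
Step 11: wait(T1) -> count=0 queue=[T1] holders={T5,T7}
Step 12: wait(T4) -> count=0 queue=[T1,T4] holders={T5,T7}
Step 13: wait(T6) -> count=0 queue=[T1,T4,T6] holders={T5,T7}
Step 14: signal(T5) -> count=0 queue=[T4,T6] holders={T1,T7}
Step 15: wait(T5) -> count=0 queue=[T4,T6,T5] holders={T1,T7}
Step 16: signal(T7) -> count=0 queue=[T6,T5] holders={T1,T4}
Step 17: wait(T2) -> count=0 queue=[T6,T5,T2] holders={T1,T4}
Step 18: signal(T4) -> count=0 queue=[T5,T2] holders={T1,T6}
Step 19: wait(T4) -> count=0 queue=[T5,T2,T4] holders={T1,T6}
Final holders: T1,T6

Answer: T1,T6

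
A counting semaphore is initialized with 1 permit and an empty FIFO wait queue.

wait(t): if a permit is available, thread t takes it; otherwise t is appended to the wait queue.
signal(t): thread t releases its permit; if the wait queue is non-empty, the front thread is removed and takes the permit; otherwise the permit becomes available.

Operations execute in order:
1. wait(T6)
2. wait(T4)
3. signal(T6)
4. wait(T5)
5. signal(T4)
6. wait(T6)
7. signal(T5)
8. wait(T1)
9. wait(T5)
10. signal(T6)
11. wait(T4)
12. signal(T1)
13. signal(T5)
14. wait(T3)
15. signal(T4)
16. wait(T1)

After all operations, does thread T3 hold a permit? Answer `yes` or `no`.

Step 1: wait(T6) -> count=0 queue=[] holders={T6}
Step 2: wait(T4) -> count=0 queue=[T4] holders={T6}
Step 3: signal(T6) -> count=0 queue=[] holders={T4}
Step 4: wait(T5) -> count=0 queue=[T5] holders={T4}
Step 5: signal(T4) -> count=0 queue=[] holders={T5}
Step 6: wait(T6) -> count=0 queue=[T6] holders={T5}
Step 7: signal(T5) -> count=0 queue=[] holders={T6}
Step 8: wait(T1) -> count=0 queue=[T1] holders={T6}
Step 9: wait(T5) -> count=0 queue=[T1,T5] holders={T6}
Step 10: signal(T6) -> count=0 queue=[T5] holders={T1}
Step 11: wait(T4) -> count=0 queue=[T5,T4] holders={T1}
Step 12: signal(T1) -> count=0 queue=[T4] holders={T5}
Step 13: signal(T5) -> count=0 queue=[] holders={T4}
Step 14: wait(T3) -> count=0 queue=[T3] holders={T4}
Step 15: signal(T4) -> count=0 queue=[] holders={T3}
Step 16: wait(T1) -> count=0 queue=[T1] holders={T3}
Final holders: {T3} -> T3 in holders

Answer: yes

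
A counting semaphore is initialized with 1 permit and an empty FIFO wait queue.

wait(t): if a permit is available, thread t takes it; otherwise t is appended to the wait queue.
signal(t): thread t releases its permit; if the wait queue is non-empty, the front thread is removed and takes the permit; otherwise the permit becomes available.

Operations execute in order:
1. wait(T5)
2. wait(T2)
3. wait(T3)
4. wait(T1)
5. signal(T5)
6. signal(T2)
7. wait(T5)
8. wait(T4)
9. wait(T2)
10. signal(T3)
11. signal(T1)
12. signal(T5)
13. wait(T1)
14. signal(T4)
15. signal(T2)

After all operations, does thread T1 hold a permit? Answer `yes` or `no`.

Answer: yes

Derivation:
Step 1: wait(T5) -> count=0 queue=[] holders={T5}
Step 2: wait(T2) -> count=0 queue=[T2] holders={T5}
Step 3: wait(T3) -> count=0 queue=[T2,T3] holders={T5}
Step 4: wait(T1) -> count=0 queue=[T2,T3,T1] holders={T5}
Step 5: signal(T5) -> count=0 queue=[T3,T1] holders={T2}
Step 6: signal(T2) -> count=0 queue=[T1] holders={T3}
Step 7: wait(T5) -> count=0 queue=[T1,T5] holders={T3}
Step 8: wait(T4) -> count=0 queue=[T1,T5,T4] holders={T3}
Step 9: wait(T2) -> count=0 queue=[T1,T5,T4,T2] holders={T3}
Step 10: signal(T3) -> count=0 queue=[T5,T4,T2] holders={T1}
Step 11: signal(T1) -> count=0 queue=[T4,T2] holders={T5}
Step 12: signal(T5) -> count=0 queue=[T2] holders={T4}
Step 13: wait(T1) -> count=0 queue=[T2,T1] holders={T4}
Step 14: signal(T4) -> count=0 queue=[T1] holders={T2}
Step 15: signal(T2) -> count=0 queue=[] holders={T1}
Final holders: {T1} -> T1 in holders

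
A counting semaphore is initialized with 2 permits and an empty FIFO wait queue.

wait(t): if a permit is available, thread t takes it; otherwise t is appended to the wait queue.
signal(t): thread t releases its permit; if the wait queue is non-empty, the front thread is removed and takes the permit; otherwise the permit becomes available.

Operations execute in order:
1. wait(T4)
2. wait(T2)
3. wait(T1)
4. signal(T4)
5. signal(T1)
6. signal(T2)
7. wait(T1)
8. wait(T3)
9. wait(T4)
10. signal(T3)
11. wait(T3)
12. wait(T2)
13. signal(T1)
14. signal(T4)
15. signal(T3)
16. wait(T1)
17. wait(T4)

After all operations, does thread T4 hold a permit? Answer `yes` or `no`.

Answer: no

Derivation:
Step 1: wait(T4) -> count=1 queue=[] holders={T4}
Step 2: wait(T2) -> count=0 queue=[] holders={T2,T4}
Step 3: wait(T1) -> count=0 queue=[T1] holders={T2,T4}
Step 4: signal(T4) -> count=0 queue=[] holders={T1,T2}
Step 5: signal(T1) -> count=1 queue=[] holders={T2}
Step 6: signal(T2) -> count=2 queue=[] holders={none}
Step 7: wait(T1) -> count=1 queue=[] holders={T1}
Step 8: wait(T3) -> count=0 queue=[] holders={T1,T3}
Step 9: wait(T4) -> count=0 queue=[T4] holders={T1,T3}
Step 10: signal(T3) -> count=0 queue=[] holders={T1,T4}
Step 11: wait(T3) -> count=0 queue=[T3] holders={T1,T4}
Step 12: wait(T2) -> count=0 queue=[T3,T2] holders={T1,T4}
Step 13: signal(T1) -> count=0 queue=[T2] holders={T3,T4}
Step 14: signal(T4) -> count=0 queue=[] holders={T2,T3}
Step 15: signal(T3) -> count=1 queue=[] holders={T2}
Step 16: wait(T1) -> count=0 queue=[] holders={T1,T2}
Step 17: wait(T4) -> count=0 queue=[T4] holders={T1,T2}
Final holders: {T1,T2} -> T4 not in holders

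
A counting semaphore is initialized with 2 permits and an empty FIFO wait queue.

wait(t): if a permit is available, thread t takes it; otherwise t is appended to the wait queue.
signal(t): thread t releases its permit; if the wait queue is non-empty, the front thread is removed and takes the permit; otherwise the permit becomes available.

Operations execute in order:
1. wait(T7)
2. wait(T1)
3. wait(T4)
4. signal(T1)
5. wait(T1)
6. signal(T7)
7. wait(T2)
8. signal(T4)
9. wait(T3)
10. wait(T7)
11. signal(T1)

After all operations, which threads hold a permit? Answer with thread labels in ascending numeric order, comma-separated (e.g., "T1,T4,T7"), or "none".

Answer: T2,T3

Derivation:
Step 1: wait(T7) -> count=1 queue=[] holders={T7}
Step 2: wait(T1) -> count=0 queue=[] holders={T1,T7}
Step 3: wait(T4) -> count=0 queue=[T4] holders={T1,T7}
Step 4: signal(T1) -> count=0 queue=[] holders={T4,T7}
Step 5: wait(T1) -> count=0 queue=[T1] holders={T4,T7}
Step 6: signal(T7) -> count=0 queue=[] holders={T1,T4}
Step 7: wait(T2) -> count=0 queue=[T2] holders={T1,T4}
Step 8: signal(T4) -> count=0 queue=[] holders={T1,T2}
Step 9: wait(T3) -> count=0 queue=[T3] holders={T1,T2}
Step 10: wait(T7) -> count=0 queue=[T3,T7] holders={T1,T2}
Step 11: signal(T1) -> count=0 queue=[T7] holders={T2,T3}
Final holders: T2,T3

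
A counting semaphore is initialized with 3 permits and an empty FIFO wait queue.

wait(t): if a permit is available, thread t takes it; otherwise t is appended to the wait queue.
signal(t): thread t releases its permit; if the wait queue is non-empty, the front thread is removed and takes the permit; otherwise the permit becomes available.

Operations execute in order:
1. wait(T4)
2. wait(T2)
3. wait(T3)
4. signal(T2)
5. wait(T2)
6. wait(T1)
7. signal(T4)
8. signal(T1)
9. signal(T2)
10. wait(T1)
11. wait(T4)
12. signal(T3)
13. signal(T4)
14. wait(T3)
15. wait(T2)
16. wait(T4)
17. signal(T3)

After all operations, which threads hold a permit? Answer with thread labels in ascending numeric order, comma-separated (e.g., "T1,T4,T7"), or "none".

Step 1: wait(T4) -> count=2 queue=[] holders={T4}
Step 2: wait(T2) -> count=1 queue=[] holders={T2,T4}
Step 3: wait(T3) -> count=0 queue=[] holders={T2,T3,T4}
Step 4: signal(T2) -> count=1 queue=[] holders={T3,T4}
Step 5: wait(T2) -> count=0 queue=[] holders={T2,T3,T4}
Step 6: wait(T1) -> count=0 queue=[T1] holders={T2,T3,T4}
Step 7: signal(T4) -> count=0 queue=[] holders={T1,T2,T3}
Step 8: signal(T1) -> count=1 queue=[] holders={T2,T3}
Step 9: signal(T2) -> count=2 queue=[] holders={T3}
Step 10: wait(T1) -> count=1 queue=[] holders={T1,T3}
Step 11: wait(T4) -> count=0 queue=[] holders={T1,T3,T4}
Step 12: signal(T3) -> count=1 queue=[] holders={T1,T4}
Step 13: signal(T4) -> count=2 queue=[] holders={T1}
Step 14: wait(T3) -> count=1 queue=[] holders={T1,T3}
Step 15: wait(T2) -> count=0 queue=[] holders={T1,T2,T3}
Step 16: wait(T4) -> count=0 queue=[T4] holders={T1,T2,T3}
Step 17: signal(T3) -> count=0 queue=[] holders={T1,T2,T4}
Final holders: T1,T2,T4

Answer: T1,T2,T4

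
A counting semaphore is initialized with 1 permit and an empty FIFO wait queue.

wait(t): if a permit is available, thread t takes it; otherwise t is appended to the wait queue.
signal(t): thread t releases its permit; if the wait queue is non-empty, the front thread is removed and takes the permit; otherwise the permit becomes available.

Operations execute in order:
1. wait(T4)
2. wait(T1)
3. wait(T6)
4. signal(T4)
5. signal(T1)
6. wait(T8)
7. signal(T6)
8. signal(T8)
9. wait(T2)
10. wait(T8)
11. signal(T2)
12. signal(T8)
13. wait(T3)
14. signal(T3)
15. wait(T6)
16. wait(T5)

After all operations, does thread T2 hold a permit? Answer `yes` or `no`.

Step 1: wait(T4) -> count=0 queue=[] holders={T4}
Step 2: wait(T1) -> count=0 queue=[T1] holders={T4}
Step 3: wait(T6) -> count=0 queue=[T1,T6] holders={T4}
Step 4: signal(T4) -> count=0 queue=[T6] holders={T1}
Step 5: signal(T1) -> count=0 queue=[] holders={T6}
Step 6: wait(T8) -> count=0 queue=[T8] holders={T6}
Step 7: signal(T6) -> count=0 queue=[] holders={T8}
Step 8: signal(T8) -> count=1 queue=[] holders={none}
Step 9: wait(T2) -> count=0 queue=[] holders={T2}
Step 10: wait(T8) -> count=0 queue=[T8] holders={T2}
Step 11: signal(T2) -> count=0 queue=[] holders={T8}
Step 12: signal(T8) -> count=1 queue=[] holders={none}
Step 13: wait(T3) -> count=0 queue=[] holders={T3}
Step 14: signal(T3) -> count=1 queue=[] holders={none}
Step 15: wait(T6) -> count=0 queue=[] holders={T6}
Step 16: wait(T5) -> count=0 queue=[T5] holders={T6}
Final holders: {T6} -> T2 not in holders

Answer: no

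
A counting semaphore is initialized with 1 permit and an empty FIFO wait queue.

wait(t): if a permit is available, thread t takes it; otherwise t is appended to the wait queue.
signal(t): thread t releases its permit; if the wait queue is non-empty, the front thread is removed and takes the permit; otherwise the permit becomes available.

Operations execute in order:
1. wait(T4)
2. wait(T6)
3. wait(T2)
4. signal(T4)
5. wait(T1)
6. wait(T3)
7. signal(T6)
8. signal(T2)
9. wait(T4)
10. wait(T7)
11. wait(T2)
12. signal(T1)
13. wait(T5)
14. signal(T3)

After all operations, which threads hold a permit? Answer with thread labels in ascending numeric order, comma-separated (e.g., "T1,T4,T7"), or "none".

Step 1: wait(T4) -> count=0 queue=[] holders={T4}
Step 2: wait(T6) -> count=0 queue=[T6] holders={T4}
Step 3: wait(T2) -> count=0 queue=[T6,T2] holders={T4}
Step 4: signal(T4) -> count=0 queue=[T2] holders={T6}
Step 5: wait(T1) -> count=0 queue=[T2,T1] holders={T6}
Step 6: wait(T3) -> count=0 queue=[T2,T1,T3] holders={T6}
Step 7: signal(T6) -> count=0 queue=[T1,T3] holders={T2}
Step 8: signal(T2) -> count=0 queue=[T3] holders={T1}
Step 9: wait(T4) -> count=0 queue=[T3,T4] holders={T1}
Step 10: wait(T7) -> count=0 queue=[T3,T4,T7] holders={T1}
Step 11: wait(T2) -> count=0 queue=[T3,T4,T7,T2] holders={T1}
Step 12: signal(T1) -> count=0 queue=[T4,T7,T2] holders={T3}
Step 13: wait(T5) -> count=0 queue=[T4,T7,T2,T5] holders={T3}
Step 14: signal(T3) -> count=0 queue=[T7,T2,T5] holders={T4}
Final holders: T4

Answer: T4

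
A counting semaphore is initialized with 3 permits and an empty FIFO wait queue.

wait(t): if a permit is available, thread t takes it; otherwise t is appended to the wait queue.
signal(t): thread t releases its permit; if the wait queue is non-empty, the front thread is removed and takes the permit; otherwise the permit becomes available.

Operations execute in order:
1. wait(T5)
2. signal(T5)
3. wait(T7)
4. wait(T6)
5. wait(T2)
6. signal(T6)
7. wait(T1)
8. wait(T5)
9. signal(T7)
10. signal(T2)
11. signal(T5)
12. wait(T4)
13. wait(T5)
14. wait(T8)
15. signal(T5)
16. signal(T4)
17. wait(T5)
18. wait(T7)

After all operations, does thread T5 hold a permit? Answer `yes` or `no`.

Step 1: wait(T5) -> count=2 queue=[] holders={T5}
Step 2: signal(T5) -> count=3 queue=[] holders={none}
Step 3: wait(T7) -> count=2 queue=[] holders={T7}
Step 4: wait(T6) -> count=1 queue=[] holders={T6,T7}
Step 5: wait(T2) -> count=0 queue=[] holders={T2,T6,T7}
Step 6: signal(T6) -> count=1 queue=[] holders={T2,T7}
Step 7: wait(T1) -> count=0 queue=[] holders={T1,T2,T7}
Step 8: wait(T5) -> count=0 queue=[T5] holders={T1,T2,T7}
Step 9: signal(T7) -> count=0 queue=[] holders={T1,T2,T5}
Step 10: signal(T2) -> count=1 queue=[] holders={T1,T5}
Step 11: signal(T5) -> count=2 queue=[] holders={T1}
Step 12: wait(T4) -> count=1 queue=[] holders={T1,T4}
Step 13: wait(T5) -> count=0 queue=[] holders={T1,T4,T5}
Step 14: wait(T8) -> count=0 queue=[T8] holders={T1,T4,T5}
Step 15: signal(T5) -> count=0 queue=[] holders={T1,T4,T8}
Step 16: signal(T4) -> count=1 queue=[] holders={T1,T8}
Step 17: wait(T5) -> count=0 queue=[] holders={T1,T5,T8}
Step 18: wait(T7) -> count=0 queue=[T7] holders={T1,T5,T8}
Final holders: {T1,T5,T8} -> T5 in holders

Answer: yes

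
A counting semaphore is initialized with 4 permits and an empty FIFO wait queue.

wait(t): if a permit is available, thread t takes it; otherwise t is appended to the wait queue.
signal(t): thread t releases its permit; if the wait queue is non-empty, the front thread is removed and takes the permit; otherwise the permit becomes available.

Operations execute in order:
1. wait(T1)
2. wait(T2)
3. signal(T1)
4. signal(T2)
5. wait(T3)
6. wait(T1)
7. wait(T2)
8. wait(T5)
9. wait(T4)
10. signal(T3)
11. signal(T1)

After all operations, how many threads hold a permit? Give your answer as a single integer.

Answer: 3

Derivation:
Step 1: wait(T1) -> count=3 queue=[] holders={T1}
Step 2: wait(T2) -> count=2 queue=[] holders={T1,T2}
Step 3: signal(T1) -> count=3 queue=[] holders={T2}
Step 4: signal(T2) -> count=4 queue=[] holders={none}
Step 5: wait(T3) -> count=3 queue=[] holders={T3}
Step 6: wait(T1) -> count=2 queue=[] holders={T1,T3}
Step 7: wait(T2) -> count=1 queue=[] holders={T1,T2,T3}
Step 8: wait(T5) -> count=0 queue=[] holders={T1,T2,T3,T5}
Step 9: wait(T4) -> count=0 queue=[T4] holders={T1,T2,T3,T5}
Step 10: signal(T3) -> count=0 queue=[] holders={T1,T2,T4,T5}
Step 11: signal(T1) -> count=1 queue=[] holders={T2,T4,T5}
Final holders: {T2,T4,T5} -> 3 thread(s)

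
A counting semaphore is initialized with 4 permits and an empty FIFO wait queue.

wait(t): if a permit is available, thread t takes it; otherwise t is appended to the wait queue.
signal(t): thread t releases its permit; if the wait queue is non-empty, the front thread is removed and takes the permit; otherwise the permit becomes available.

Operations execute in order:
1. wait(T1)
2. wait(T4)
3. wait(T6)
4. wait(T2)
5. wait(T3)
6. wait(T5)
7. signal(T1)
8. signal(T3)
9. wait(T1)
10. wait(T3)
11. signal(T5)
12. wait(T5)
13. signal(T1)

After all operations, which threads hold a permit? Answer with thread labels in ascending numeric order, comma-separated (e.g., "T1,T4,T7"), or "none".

Answer: T2,T3,T4,T6

Derivation:
Step 1: wait(T1) -> count=3 queue=[] holders={T1}
Step 2: wait(T4) -> count=2 queue=[] holders={T1,T4}
Step 3: wait(T6) -> count=1 queue=[] holders={T1,T4,T6}
Step 4: wait(T2) -> count=0 queue=[] holders={T1,T2,T4,T6}
Step 5: wait(T3) -> count=0 queue=[T3] holders={T1,T2,T4,T6}
Step 6: wait(T5) -> count=0 queue=[T3,T5] holders={T1,T2,T4,T6}
Step 7: signal(T1) -> count=0 queue=[T5] holders={T2,T3,T4,T6}
Step 8: signal(T3) -> count=0 queue=[] holders={T2,T4,T5,T6}
Step 9: wait(T1) -> count=0 queue=[T1] holders={T2,T4,T5,T6}
Step 10: wait(T3) -> count=0 queue=[T1,T3] holders={T2,T4,T5,T6}
Step 11: signal(T5) -> count=0 queue=[T3] holders={T1,T2,T4,T6}
Step 12: wait(T5) -> count=0 queue=[T3,T5] holders={T1,T2,T4,T6}
Step 13: signal(T1) -> count=0 queue=[T5] holders={T2,T3,T4,T6}
Final holders: T2,T3,T4,T6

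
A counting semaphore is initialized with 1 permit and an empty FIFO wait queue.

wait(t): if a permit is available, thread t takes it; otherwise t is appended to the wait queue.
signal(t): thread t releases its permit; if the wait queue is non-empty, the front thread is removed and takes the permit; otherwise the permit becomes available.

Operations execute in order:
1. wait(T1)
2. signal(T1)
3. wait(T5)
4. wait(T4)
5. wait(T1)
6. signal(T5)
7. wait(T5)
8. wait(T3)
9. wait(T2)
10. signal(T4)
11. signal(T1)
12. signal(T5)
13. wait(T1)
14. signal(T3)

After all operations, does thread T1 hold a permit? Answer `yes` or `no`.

Answer: no

Derivation:
Step 1: wait(T1) -> count=0 queue=[] holders={T1}
Step 2: signal(T1) -> count=1 queue=[] holders={none}
Step 3: wait(T5) -> count=0 queue=[] holders={T5}
Step 4: wait(T4) -> count=0 queue=[T4] holders={T5}
Step 5: wait(T1) -> count=0 queue=[T4,T1] holders={T5}
Step 6: signal(T5) -> count=0 queue=[T1] holders={T4}
Step 7: wait(T5) -> count=0 queue=[T1,T5] holders={T4}
Step 8: wait(T3) -> count=0 queue=[T1,T5,T3] holders={T4}
Step 9: wait(T2) -> count=0 queue=[T1,T5,T3,T2] holders={T4}
Step 10: signal(T4) -> count=0 queue=[T5,T3,T2] holders={T1}
Step 11: signal(T1) -> count=0 queue=[T3,T2] holders={T5}
Step 12: signal(T5) -> count=0 queue=[T2] holders={T3}
Step 13: wait(T1) -> count=0 queue=[T2,T1] holders={T3}
Step 14: signal(T3) -> count=0 queue=[T1] holders={T2}
Final holders: {T2} -> T1 not in holders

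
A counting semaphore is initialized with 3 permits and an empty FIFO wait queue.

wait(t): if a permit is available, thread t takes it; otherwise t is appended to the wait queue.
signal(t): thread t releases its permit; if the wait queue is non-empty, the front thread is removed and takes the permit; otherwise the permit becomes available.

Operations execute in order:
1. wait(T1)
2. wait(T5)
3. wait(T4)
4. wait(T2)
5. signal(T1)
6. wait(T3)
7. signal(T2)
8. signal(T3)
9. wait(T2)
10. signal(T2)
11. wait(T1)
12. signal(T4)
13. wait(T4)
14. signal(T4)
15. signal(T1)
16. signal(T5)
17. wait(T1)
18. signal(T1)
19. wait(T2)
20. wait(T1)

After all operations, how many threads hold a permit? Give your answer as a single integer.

Step 1: wait(T1) -> count=2 queue=[] holders={T1}
Step 2: wait(T5) -> count=1 queue=[] holders={T1,T5}
Step 3: wait(T4) -> count=0 queue=[] holders={T1,T4,T5}
Step 4: wait(T2) -> count=0 queue=[T2] holders={T1,T4,T5}
Step 5: signal(T1) -> count=0 queue=[] holders={T2,T4,T5}
Step 6: wait(T3) -> count=0 queue=[T3] holders={T2,T4,T5}
Step 7: signal(T2) -> count=0 queue=[] holders={T3,T4,T5}
Step 8: signal(T3) -> count=1 queue=[] holders={T4,T5}
Step 9: wait(T2) -> count=0 queue=[] holders={T2,T4,T5}
Step 10: signal(T2) -> count=1 queue=[] holders={T4,T5}
Step 11: wait(T1) -> count=0 queue=[] holders={T1,T4,T5}
Step 12: signal(T4) -> count=1 queue=[] holders={T1,T5}
Step 13: wait(T4) -> count=0 queue=[] holders={T1,T4,T5}
Step 14: signal(T4) -> count=1 queue=[] holders={T1,T5}
Step 15: signal(T1) -> count=2 queue=[] holders={T5}
Step 16: signal(T5) -> count=3 queue=[] holders={none}
Step 17: wait(T1) -> count=2 queue=[] holders={T1}
Step 18: signal(T1) -> count=3 queue=[] holders={none}
Step 19: wait(T2) -> count=2 queue=[] holders={T2}
Step 20: wait(T1) -> count=1 queue=[] holders={T1,T2}
Final holders: {T1,T2} -> 2 thread(s)

Answer: 2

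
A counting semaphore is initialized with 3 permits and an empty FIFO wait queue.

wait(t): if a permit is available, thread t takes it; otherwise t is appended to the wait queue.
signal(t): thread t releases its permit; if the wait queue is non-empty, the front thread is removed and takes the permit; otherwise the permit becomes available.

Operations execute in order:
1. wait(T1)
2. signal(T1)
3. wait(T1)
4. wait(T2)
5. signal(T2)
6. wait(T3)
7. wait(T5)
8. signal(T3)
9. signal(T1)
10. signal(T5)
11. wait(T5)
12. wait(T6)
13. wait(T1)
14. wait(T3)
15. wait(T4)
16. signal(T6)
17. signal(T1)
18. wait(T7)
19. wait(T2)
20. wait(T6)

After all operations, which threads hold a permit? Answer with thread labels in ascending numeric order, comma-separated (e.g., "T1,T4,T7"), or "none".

Step 1: wait(T1) -> count=2 queue=[] holders={T1}
Step 2: signal(T1) -> count=3 queue=[] holders={none}
Step 3: wait(T1) -> count=2 queue=[] holders={T1}
Step 4: wait(T2) -> count=1 queue=[] holders={T1,T2}
Step 5: signal(T2) -> count=2 queue=[] holders={T1}
Step 6: wait(T3) -> count=1 queue=[] holders={T1,T3}
Step 7: wait(T5) -> count=0 queue=[] holders={T1,T3,T5}
Step 8: signal(T3) -> count=1 queue=[] holders={T1,T5}
Step 9: signal(T1) -> count=2 queue=[] holders={T5}
Step 10: signal(T5) -> count=3 queue=[] holders={none}
Step 11: wait(T5) -> count=2 queue=[] holders={T5}
Step 12: wait(T6) -> count=1 queue=[] holders={T5,T6}
Step 13: wait(T1) -> count=0 queue=[] holders={T1,T5,T6}
Step 14: wait(T3) -> count=0 queue=[T3] holders={T1,T5,T6}
Step 15: wait(T4) -> count=0 queue=[T3,T4] holders={T1,T5,T6}
Step 16: signal(T6) -> count=0 queue=[T4] holders={T1,T3,T5}
Step 17: signal(T1) -> count=0 queue=[] holders={T3,T4,T5}
Step 18: wait(T7) -> count=0 queue=[T7] holders={T3,T4,T5}
Step 19: wait(T2) -> count=0 queue=[T7,T2] holders={T3,T4,T5}
Step 20: wait(T6) -> count=0 queue=[T7,T2,T6] holders={T3,T4,T5}
Final holders: T3,T4,T5

Answer: T3,T4,T5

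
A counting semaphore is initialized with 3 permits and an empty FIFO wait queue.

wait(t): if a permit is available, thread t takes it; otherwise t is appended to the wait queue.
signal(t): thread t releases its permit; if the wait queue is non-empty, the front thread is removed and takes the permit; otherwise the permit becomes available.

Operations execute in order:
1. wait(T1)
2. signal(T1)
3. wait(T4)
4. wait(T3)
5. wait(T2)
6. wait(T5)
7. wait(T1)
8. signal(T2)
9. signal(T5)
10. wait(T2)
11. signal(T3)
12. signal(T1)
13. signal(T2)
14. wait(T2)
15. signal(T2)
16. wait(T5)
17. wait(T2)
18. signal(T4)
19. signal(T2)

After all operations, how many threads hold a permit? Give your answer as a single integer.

Step 1: wait(T1) -> count=2 queue=[] holders={T1}
Step 2: signal(T1) -> count=3 queue=[] holders={none}
Step 3: wait(T4) -> count=2 queue=[] holders={T4}
Step 4: wait(T3) -> count=1 queue=[] holders={T3,T4}
Step 5: wait(T2) -> count=0 queue=[] holders={T2,T3,T4}
Step 6: wait(T5) -> count=0 queue=[T5] holders={T2,T3,T4}
Step 7: wait(T1) -> count=0 queue=[T5,T1] holders={T2,T3,T4}
Step 8: signal(T2) -> count=0 queue=[T1] holders={T3,T4,T5}
Step 9: signal(T5) -> count=0 queue=[] holders={T1,T3,T4}
Step 10: wait(T2) -> count=0 queue=[T2] holders={T1,T3,T4}
Step 11: signal(T3) -> count=0 queue=[] holders={T1,T2,T4}
Step 12: signal(T1) -> count=1 queue=[] holders={T2,T4}
Step 13: signal(T2) -> count=2 queue=[] holders={T4}
Step 14: wait(T2) -> count=1 queue=[] holders={T2,T4}
Step 15: signal(T2) -> count=2 queue=[] holders={T4}
Step 16: wait(T5) -> count=1 queue=[] holders={T4,T5}
Step 17: wait(T2) -> count=0 queue=[] holders={T2,T4,T5}
Step 18: signal(T4) -> count=1 queue=[] holders={T2,T5}
Step 19: signal(T2) -> count=2 queue=[] holders={T5}
Final holders: {T5} -> 1 thread(s)

Answer: 1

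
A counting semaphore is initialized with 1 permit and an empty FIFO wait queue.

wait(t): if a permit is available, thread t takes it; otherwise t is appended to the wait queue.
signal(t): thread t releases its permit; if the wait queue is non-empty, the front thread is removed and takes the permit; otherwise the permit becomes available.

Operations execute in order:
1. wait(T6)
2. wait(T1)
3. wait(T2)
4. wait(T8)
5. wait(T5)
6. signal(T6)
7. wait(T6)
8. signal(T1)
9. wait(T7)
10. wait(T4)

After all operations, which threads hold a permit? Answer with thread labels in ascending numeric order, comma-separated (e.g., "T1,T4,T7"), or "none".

Step 1: wait(T6) -> count=0 queue=[] holders={T6}
Step 2: wait(T1) -> count=0 queue=[T1] holders={T6}
Step 3: wait(T2) -> count=0 queue=[T1,T2] holders={T6}
Step 4: wait(T8) -> count=0 queue=[T1,T2,T8] holders={T6}
Step 5: wait(T5) -> count=0 queue=[T1,T2,T8,T5] holders={T6}
Step 6: signal(T6) -> count=0 queue=[T2,T8,T5] holders={T1}
Step 7: wait(T6) -> count=0 queue=[T2,T8,T5,T6] holders={T1}
Step 8: signal(T1) -> count=0 queue=[T8,T5,T6] holders={T2}
Step 9: wait(T7) -> count=0 queue=[T8,T5,T6,T7] holders={T2}
Step 10: wait(T4) -> count=0 queue=[T8,T5,T6,T7,T4] holders={T2}
Final holders: T2

Answer: T2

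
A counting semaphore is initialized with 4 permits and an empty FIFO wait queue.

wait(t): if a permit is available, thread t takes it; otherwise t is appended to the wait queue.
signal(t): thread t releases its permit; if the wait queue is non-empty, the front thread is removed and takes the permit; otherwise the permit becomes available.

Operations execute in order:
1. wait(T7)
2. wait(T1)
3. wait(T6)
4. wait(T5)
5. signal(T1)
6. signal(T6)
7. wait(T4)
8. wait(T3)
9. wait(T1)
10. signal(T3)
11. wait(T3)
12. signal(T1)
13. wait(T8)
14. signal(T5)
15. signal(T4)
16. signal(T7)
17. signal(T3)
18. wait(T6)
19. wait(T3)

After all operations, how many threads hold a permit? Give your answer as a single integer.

Step 1: wait(T7) -> count=3 queue=[] holders={T7}
Step 2: wait(T1) -> count=2 queue=[] holders={T1,T7}
Step 3: wait(T6) -> count=1 queue=[] holders={T1,T6,T7}
Step 4: wait(T5) -> count=0 queue=[] holders={T1,T5,T6,T7}
Step 5: signal(T1) -> count=1 queue=[] holders={T5,T6,T7}
Step 6: signal(T6) -> count=2 queue=[] holders={T5,T7}
Step 7: wait(T4) -> count=1 queue=[] holders={T4,T5,T7}
Step 8: wait(T3) -> count=0 queue=[] holders={T3,T4,T5,T7}
Step 9: wait(T1) -> count=0 queue=[T1] holders={T3,T4,T5,T7}
Step 10: signal(T3) -> count=0 queue=[] holders={T1,T4,T5,T7}
Step 11: wait(T3) -> count=0 queue=[T3] holders={T1,T4,T5,T7}
Step 12: signal(T1) -> count=0 queue=[] holders={T3,T4,T5,T7}
Step 13: wait(T8) -> count=0 queue=[T8] holders={T3,T4,T5,T7}
Step 14: signal(T5) -> count=0 queue=[] holders={T3,T4,T7,T8}
Step 15: signal(T4) -> count=1 queue=[] holders={T3,T7,T8}
Step 16: signal(T7) -> count=2 queue=[] holders={T3,T8}
Step 17: signal(T3) -> count=3 queue=[] holders={T8}
Step 18: wait(T6) -> count=2 queue=[] holders={T6,T8}
Step 19: wait(T3) -> count=1 queue=[] holders={T3,T6,T8}
Final holders: {T3,T6,T8} -> 3 thread(s)

Answer: 3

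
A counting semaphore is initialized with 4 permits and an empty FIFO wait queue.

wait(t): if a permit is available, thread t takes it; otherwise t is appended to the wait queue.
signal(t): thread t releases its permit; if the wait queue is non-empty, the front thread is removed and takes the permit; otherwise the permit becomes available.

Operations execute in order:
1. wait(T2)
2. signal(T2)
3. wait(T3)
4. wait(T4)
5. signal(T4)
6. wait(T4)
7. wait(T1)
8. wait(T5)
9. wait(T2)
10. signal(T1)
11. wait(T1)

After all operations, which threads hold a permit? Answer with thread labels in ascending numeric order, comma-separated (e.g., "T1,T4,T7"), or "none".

Step 1: wait(T2) -> count=3 queue=[] holders={T2}
Step 2: signal(T2) -> count=4 queue=[] holders={none}
Step 3: wait(T3) -> count=3 queue=[] holders={T3}
Step 4: wait(T4) -> count=2 queue=[] holders={T3,T4}
Step 5: signal(T4) -> count=3 queue=[] holders={T3}
Step 6: wait(T4) -> count=2 queue=[] holders={T3,T4}
Step 7: wait(T1) -> count=1 queue=[] holders={T1,T3,T4}
Step 8: wait(T5) -> count=0 queue=[] holders={T1,T3,T4,T5}
Step 9: wait(T2) -> count=0 queue=[T2] holders={T1,T3,T4,T5}
Step 10: signal(T1) -> count=0 queue=[] holders={T2,T3,T4,T5}
Step 11: wait(T1) -> count=0 queue=[T1] holders={T2,T3,T4,T5}
Final holders: T2,T3,T4,T5

Answer: T2,T3,T4,T5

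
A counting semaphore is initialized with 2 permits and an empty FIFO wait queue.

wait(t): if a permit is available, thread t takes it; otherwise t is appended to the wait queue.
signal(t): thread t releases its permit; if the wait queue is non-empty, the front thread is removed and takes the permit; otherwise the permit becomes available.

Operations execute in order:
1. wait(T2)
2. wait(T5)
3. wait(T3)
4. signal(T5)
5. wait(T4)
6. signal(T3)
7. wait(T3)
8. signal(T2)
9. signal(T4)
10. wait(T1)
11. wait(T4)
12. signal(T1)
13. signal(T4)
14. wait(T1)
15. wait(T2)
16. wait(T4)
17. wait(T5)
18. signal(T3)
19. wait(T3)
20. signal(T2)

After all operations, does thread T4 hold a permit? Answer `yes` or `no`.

Answer: yes

Derivation:
Step 1: wait(T2) -> count=1 queue=[] holders={T2}
Step 2: wait(T5) -> count=0 queue=[] holders={T2,T5}
Step 3: wait(T3) -> count=0 queue=[T3] holders={T2,T5}
Step 4: signal(T5) -> count=0 queue=[] holders={T2,T3}
Step 5: wait(T4) -> count=0 queue=[T4] holders={T2,T3}
Step 6: signal(T3) -> count=0 queue=[] holders={T2,T4}
Step 7: wait(T3) -> count=0 queue=[T3] holders={T2,T4}
Step 8: signal(T2) -> count=0 queue=[] holders={T3,T4}
Step 9: signal(T4) -> count=1 queue=[] holders={T3}
Step 10: wait(T1) -> count=0 queue=[] holders={T1,T3}
Step 11: wait(T4) -> count=0 queue=[T4] holders={T1,T3}
Step 12: signal(T1) -> count=0 queue=[] holders={T3,T4}
Step 13: signal(T4) -> count=1 queue=[] holders={T3}
Step 14: wait(T1) -> count=0 queue=[] holders={T1,T3}
Step 15: wait(T2) -> count=0 queue=[T2] holders={T1,T3}
Step 16: wait(T4) -> count=0 queue=[T2,T4] holders={T1,T3}
Step 17: wait(T5) -> count=0 queue=[T2,T4,T5] holders={T1,T3}
Step 18: signal(T3) -> count=0 queue=[T4,T5] holders={T1,T2}
Step 19: wait(T3) -> count=0 queue=[T4,T5,T3] holders={T1,T2}
Step 20: signal(T2) -> count=0 queue=[T5,T3] holders={T1,T4}
Final holders: {T1,T4} -> T4 in holders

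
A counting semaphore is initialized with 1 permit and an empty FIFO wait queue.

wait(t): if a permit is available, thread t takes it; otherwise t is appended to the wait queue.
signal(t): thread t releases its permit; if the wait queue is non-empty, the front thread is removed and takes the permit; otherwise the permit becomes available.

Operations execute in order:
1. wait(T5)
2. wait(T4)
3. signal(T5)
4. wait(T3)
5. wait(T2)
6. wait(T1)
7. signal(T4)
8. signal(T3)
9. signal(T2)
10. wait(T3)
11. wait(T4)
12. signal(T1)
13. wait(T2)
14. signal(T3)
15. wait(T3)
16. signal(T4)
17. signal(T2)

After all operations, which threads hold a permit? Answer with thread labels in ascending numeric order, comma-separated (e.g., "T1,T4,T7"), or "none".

Step 1: wait(T5) -> count=0 queue=[] holders={T5}
Step 2: wait(T4) -> count=0 queue=[T4] holders={T5}
Step 3: signal(T5) -> count=0 queue=[] holders={T4}
Step 4: wait(T3) -> count=0 queue=[T3] holders={T4}
Step 5: wait(T2) -> count=0 queue=[T3,T2] holders={T4}
Step 6: wait(T1) -> count=0 queue=[T3,T2,T1] holders={T4}
Step 7: signal(T4) -> count=0 queue=[T2,T1] holders={T3}
Step 8: signal(T3) -> count=0 queue=[T1] holders={T2}
Step 9: signal(T2) -> count=0 queue=[] holders={T1}
Step 10: wait(T3) -> count=0 queue=[T3] holders={T1}
Step 11: wait(T4) -> count=0 queue=[T3,T4] holders={T1}
Step 12: signal(T1) -> count=0 queue=[T4] holders={T3}
Step 13: wait(T2) -> count=0 queue=[T4,T2] holders={T3}
Step 14: signal(T3) -> count=0 queue=[T2] holders={T4}
Step 15: wait(T3) -> count=0 queue=[T2,T3] holders={T4}
Step 16: signal(T4) -> count=0 queue=[T3] holders={T2}
Step 17: signal(T2) -> count=0 queue=[] holders={T3}
Final holders: T3

Answer: T3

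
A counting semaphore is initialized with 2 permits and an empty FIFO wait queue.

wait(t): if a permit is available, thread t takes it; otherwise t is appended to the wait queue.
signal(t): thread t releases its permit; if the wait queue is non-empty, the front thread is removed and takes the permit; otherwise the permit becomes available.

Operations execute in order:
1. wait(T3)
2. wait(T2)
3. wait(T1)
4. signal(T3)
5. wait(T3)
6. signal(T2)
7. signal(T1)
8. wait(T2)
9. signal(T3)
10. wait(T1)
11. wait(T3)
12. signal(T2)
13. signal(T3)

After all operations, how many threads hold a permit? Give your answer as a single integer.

Step 1: wait(T3) -> count=1 queue=[] holders={T3}
Step 2: wait(T2) -> count=0 queue=[] holders={T2,T3}
Step 3: wait(T1) -> count=0 queue=[T1] holders={T2,T3}
Step 4: signal(T3) -> count=0 queue=[] holders={T1,T2}
Step 5: wait(T3) -> count=0 queue=[T3] holders={T1,T2}
Step 6: signal(T2) -> count=0 queue=[] holders={T1,T3}
Step 7: signal(T1) -> count=1 queue=[] holders={T3}
Step 8: wait(T2) -> count=0 queue=[] holders={T2,T3}
Step 9: signal(T3) -> count=1 queue=[] holders={T2}
Step 10: wait(T1) -> count=0 queue=[] holders={T1,T2}
Step 11: wait(T3) -> count=0 queue=[T3] holders={T1,T2}
Step 12: signal(T2) -> count=0 queue=[] holders={T1,T3}
Step 13: signal(T3) -> count=1 queue=[] holders={T1}
Final holders: {T1} -> 1 thread(s)

Answer: 1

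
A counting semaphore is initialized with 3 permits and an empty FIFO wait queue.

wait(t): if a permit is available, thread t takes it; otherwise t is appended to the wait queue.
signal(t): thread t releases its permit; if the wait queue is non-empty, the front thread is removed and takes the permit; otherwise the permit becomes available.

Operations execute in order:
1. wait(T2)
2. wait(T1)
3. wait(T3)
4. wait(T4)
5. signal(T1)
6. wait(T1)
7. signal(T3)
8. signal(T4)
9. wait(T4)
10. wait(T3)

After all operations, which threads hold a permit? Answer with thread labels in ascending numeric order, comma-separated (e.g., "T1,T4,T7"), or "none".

Step 1: wait(T2) -> count=2 queue=[] holders={T2}
Step 2: wait(T1) -> count=1 queue=[] holders={T1,T2}
Step 3: wait(T3) -> count=0 queue=[] holders={T1,T2,T3}
Step 4: wait(T4) -> count=0 queue=[T4] holders={T1,T2,T3}
Step 5: signal(T1) -> count=0 queue=[] holders={T2,T3,T4}
Step 6: wait(T1) -> count=0 queue=[T1] holders={T2,T3,T4}
Step 7: signal(T3) -> count=0 queue=[] holders={T1,T2,T4}
Step 8: signal(T4) -> count=1 queue=[] holders={T1,T2}
Step 9: wait(T4) -> count=0 queue=[] holders={T1,T2,T4}
Step 10: wait(T3) -> count=0 queue=[T3] holders={T1,T2,T4}
Final holders: T1,T2,T4

Answer: T1,T2,T4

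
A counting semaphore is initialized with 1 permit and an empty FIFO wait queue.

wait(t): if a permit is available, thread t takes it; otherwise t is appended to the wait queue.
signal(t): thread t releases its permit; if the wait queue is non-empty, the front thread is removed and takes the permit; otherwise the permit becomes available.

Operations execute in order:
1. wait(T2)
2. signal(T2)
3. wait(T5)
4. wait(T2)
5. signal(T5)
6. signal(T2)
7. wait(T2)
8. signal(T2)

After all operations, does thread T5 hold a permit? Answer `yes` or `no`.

Step 1: wait(T2) -> count=0 queue=[] holders={T2}
Step 2: signal(T2) -> count=1 queue=[] holders={none}
Step 3: wait(T5) -> count=0 queue=[] holders={T5}
Step 4: wait(T2) -> count=0 queue=[T2] holders={T5}
Step 5: signal(T5) -> count=0 queue=[] holders={T2}
Step 6: signal(T2) -> count=1 queue=[] holders={none}
Step 7: wait(T2) -> count=0 queue=[] holders={T2}
Step 8: signal(T2) -> count=1 queue=[] holders={none}
Final holders: {none} -> T5 not in holders

Answer: no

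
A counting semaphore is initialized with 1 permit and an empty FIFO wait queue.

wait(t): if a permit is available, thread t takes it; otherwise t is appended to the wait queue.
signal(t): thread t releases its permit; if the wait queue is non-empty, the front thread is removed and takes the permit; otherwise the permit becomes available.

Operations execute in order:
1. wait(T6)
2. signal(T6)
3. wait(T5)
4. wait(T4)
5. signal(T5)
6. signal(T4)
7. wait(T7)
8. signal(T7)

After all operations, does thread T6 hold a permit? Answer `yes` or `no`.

Step 1: wait(T6) -> count=0 queue=[] holders={T6}
Step 2: signal(T6) -> count=1 queue=[] holders={none}
Step 3: wait(T5) -> count=0 queue=[] holders={T5}
Step 4: wait(T4) -> count=0 queue=[T4] holders={T5}
Step 5: signal(T5) -> count=0 queue=[] holders={T4}
Step 6: signal(T4) -> count=1 queue=[] holders={none}
Step 7: wait(T7) -> count=0 queue=[] holders={T7}
Step 8: signal(T7) -> count=1 queue=[] holders={none}
Final holders: {none} -> T6 not in holders

Answer: no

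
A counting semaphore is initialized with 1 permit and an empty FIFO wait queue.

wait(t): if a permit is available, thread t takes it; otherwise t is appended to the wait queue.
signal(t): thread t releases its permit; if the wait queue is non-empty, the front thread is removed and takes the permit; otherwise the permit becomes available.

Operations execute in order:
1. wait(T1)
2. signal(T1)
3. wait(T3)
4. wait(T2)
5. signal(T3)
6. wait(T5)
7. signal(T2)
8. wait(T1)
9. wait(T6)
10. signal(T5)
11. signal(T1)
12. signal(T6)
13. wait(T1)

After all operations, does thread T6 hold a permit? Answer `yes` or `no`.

Answer: no

Derivation:
Step 1: wait(T1) -> count=0 queue=[] holders={T1}
Step 2: signal(T1) -> count=1 queue=[] holders={none}
Step 3: wait(T3) -> count=0 queue=[] holders={T3}
Step 4: wait(T2) -> count=0 queue=[T2] holders={T3}
Step 5: signal(T3) -> count=0 queue=[] holders={T2}
Step 6: wait(T5) -> count=0 queue=[T5] holders={T2}
Step 7: signal(T2) -> count=0 queue=[] holders={T5}
Step 8: wait(T1) -> count=0 queue=[T1] holders={T5}
Step 9: wait(T6) -> count=0 queue=[T1,T6] holders={T5}
Step 10: signal(T5) -> count=0 queue=[T6] holders={T1}
Step 11: signal(T1) -> count=0 queue=[] holders={T6}
Step 12: signal(T6) -> count=1 queue=[] holders={none}
Step 13: wait(T1) -> count=0 queue=[] holders={T1}
Final holders: {T1} -> T6 not in holders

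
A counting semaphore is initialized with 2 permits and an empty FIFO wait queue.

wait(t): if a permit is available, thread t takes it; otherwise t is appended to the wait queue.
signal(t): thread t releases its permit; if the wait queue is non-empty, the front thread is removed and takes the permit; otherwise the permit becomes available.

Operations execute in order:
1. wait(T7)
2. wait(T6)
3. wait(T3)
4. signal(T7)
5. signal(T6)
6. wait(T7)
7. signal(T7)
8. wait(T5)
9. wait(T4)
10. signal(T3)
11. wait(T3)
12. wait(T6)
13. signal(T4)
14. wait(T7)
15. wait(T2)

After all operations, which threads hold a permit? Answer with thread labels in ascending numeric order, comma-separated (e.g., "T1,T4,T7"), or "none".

Answer: T3,T5

Derivation:
Step 1: wait(T7) -> count=1 queue=[] holders={T7}
Step 2: wait(T6) -> count=0 queue=[] holders={T6,T7}
Step 3: wait(T3) -> count=0 queue=[T3] holders={T6,T7}
Step 4: signal(T7) -> count=0 queue=[] holders={T3,T6}
Step 5: signal(T6) -> count=1 queue=[] holders={T3}
Step 6: wait(T7) -> count=0 queue=[] holders={T3,T7}
Step 7: signal(T7) -> count=1 queue=[] holders={T3}
Step 8: wait(T5) -> count=0 queue=[] holders={T3,T5}
Step 9: wait(T4) -> count=0 queue=[T4] holders={T3,T5}
Step 10: signal(T3) -> count=0 queue=[] holders={T4,T5}
Step 11: wait(T3) -> count=0 queue=[T3] holders={T4,T5}
Step 12: wait(T6) -> count=0 queue=[T3,T6] holders={T4,T5}
Step 13: signal(T4) -> count=0 queue=[T6] holders={T3,T5}
Step 14: wait(T7) -> count=0 queue=[T6,T7] holders={T3,T5}
Step 15: wait(T2) -> count=0 queue=[T6,T7,T2] holders={T3,T5}
Final holders: T3,T5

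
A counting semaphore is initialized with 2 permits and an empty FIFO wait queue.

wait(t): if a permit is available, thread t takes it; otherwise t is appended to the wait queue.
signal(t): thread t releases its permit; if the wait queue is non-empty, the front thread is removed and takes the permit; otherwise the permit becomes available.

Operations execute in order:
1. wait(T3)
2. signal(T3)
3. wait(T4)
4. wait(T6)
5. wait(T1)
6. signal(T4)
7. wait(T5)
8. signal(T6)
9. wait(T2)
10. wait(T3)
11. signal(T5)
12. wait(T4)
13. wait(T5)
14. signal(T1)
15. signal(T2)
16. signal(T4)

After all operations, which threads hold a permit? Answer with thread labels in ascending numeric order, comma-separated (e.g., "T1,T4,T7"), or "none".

Step 1: wait(T3) -> count=1 queue=[] holders={T3}
Step 2: signal(T3) -> count=2 queue=[] holders={none}
Step 3: wait(T4) -> count=1 queue=[] holders={T4}
Step 4: wait(T6) -> count=0 queue=[] holders={T4,T6}
Step 5: wait(T1) -> count=0 queue=[T1] holders={T4,T6}
Step 6: signal(T4) -> count=0 queue=[] holders={T1,T6}
Step 7: wait(T5) -> count=0 queue=[T5] holders={T1,T6}
Step 8: signal(T6) -> count=0 queue=[] holders={T1,T5}
Step 9: wait(T2) -> count=0 queue=[T2] holders={T1,T5}
Step 10: wait(T3) -> count=0 queue=[T2,T3] holders={T1,T5}
Step 11: signal(T5) -> count=0 queue=[T3] holders={T1,T2}
Step 12: wait(T4) -> count=0 queue=[T3,T4] holders={T1,T2}
Step 13: wait(T5) -> count=0 queue=[T3,T4,T5] holders={T1,T2}
Step 14: signal(T1) -> count=0 queue=[T4,T5] holders={T2,T3}
Step 15: signal(T2) -> count=0 queue=[T5] holders={T3,T4}
Step 16: signal(T4) -> count=0 queue=[] holders={T3,T5}
Final holders: T3,T5

Answer: T3,T5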